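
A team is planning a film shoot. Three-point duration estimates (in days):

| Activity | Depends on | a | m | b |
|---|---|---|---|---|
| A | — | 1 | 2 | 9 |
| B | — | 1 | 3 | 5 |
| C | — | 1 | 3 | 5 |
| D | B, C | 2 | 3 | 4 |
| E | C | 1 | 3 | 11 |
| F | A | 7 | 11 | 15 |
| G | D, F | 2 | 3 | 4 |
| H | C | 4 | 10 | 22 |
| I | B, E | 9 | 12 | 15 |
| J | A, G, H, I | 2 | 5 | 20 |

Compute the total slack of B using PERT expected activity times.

te_A = (1 + 4·2 + 9)/6 = 18/6 = 3
te_B = (1 + 4·3 + 5)/6 = 18/6 = 3
te_C = (1 + 4·3 + 5)/6 = 18/6 = 3
te_D = (2 + 4·3 + 4)/6 = 18/6 = 3
te_E = (1 + 4·3 + 11)/6 = 24/6 = 4
te_F = (7 + 4·11 + 15)/6 = 66/6 = 11
te_G = (2 + 4·3 + 4)/6 = 18/6 = 3
te_H = (4 + 4·10 + 22)/6 = 66/6 = 11
te_I = (9 + 4·12 + 15)/6 = 72/6 = 12
te_J = (2 + 4·5 + 20)/6 = 42/6 = 7

Forward pass:
ES_A = 0; EF_A = 3
ES_B = 0; EF_B = 3
ES_C = 0; EF_C = 3
ES_D = max(EF_B=3, EF_C=3) = 3; EF_D = 3+3 = 6
ES_E = 3; EF_E = 3+4 = 7
ES_F = 3; EF_F = 3+11 = 14
ES_G = max(EF_D=6, EF_F=14) = 14; EF_G = 14+3 = 17
ES_H = 3; EF_H = 3+11 = 14
ES_I = max(EF_B=3, EF_E=7) = 7; EF_I = 7+12 = 19
ES_J = max(EF_A=3, EF_G=17, EF_H=14, EF_I=19) = 19; EF_J = 19+7 = 26
Expected project duration μ = 26 days. Critical path: C → E → I → J.

Backward pass:
LF_J = 26; LS_J = 26−7 = 19
LF_I = LS_J = 19; LS_I = 19−12 = 7
LF_H = LS_J = 19; LS_H = 19−11 = 8
LF_G = LS_J = 19; LS_G = 19−3 = 16
LF_F = LS_G = 16; LS_F = 16−11 = 5
LF_E = LS_I = 7; LS_E = 7−4 = 3
LF_D = LS_G = 16; LS_D = 16−3 = 13
LF_C = min(LS_D=13, LS_E=3, LS_H=8) = 3; LS_C = 3−3 = 0
LF_B = min(LS_D=13, LS_I=7) = 7; LS_B = 7−3 = 4
LF_A = min(LS_F=5, LS_J=19) = 5; LS_A = 5−3 = 2
Slack_B = LS_B − ES_B = 4 − 0 = 4

4 days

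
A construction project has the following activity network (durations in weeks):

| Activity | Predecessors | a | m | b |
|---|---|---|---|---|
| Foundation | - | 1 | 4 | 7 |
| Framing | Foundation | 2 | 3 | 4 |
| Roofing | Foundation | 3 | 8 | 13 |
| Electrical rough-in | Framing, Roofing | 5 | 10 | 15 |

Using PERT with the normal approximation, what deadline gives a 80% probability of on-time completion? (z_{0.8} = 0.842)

24.2 weeks

te_Foundation = (1 + 4·4 + 7)/6 = 24/6 = 4; σ²_Foundation = ((7−1)/6)² = 1.000
te_Framing = (2 + 4·3 + 4)/6 = 18/6 = 3; σ²_Framing = ((4−2)/6)² = 0.111
te_Roofing = (3 + 4·8 + 13)/6 = 48/6 = 8; σ²_Roofing = ((13−3)/6)² = 2.778
te_Electrical rough-in = (5 + 4·10 + 15)/6 = 60/6 = 10; σ²_Electrical rough-in = ((15−5)/6)² = 2.778

Forward pass:
ES_Foundation = 0; EF_Foundation = 4
ES_Framing = 4; EF_Framing = 4+3 = 7
ES_Roofing = 4; EF_Roofing = 4+8 = 12
ES_Electrical rough-in = max(EF_Framing=7, EF_Roofing=12) = 12; EF_Electrical rough-in = 12+10 = 22
Expected project duration μ = 22 weeks. Critical path: Foundation → Roofing → Electrical rough-in.

Variance along critical path = 1.000 + 2.778 + 2.778 = 6.556; σ = 2.560 weeks.
D = μ + z·σ = 22 + 0.842·2.560 = 24.2 weeks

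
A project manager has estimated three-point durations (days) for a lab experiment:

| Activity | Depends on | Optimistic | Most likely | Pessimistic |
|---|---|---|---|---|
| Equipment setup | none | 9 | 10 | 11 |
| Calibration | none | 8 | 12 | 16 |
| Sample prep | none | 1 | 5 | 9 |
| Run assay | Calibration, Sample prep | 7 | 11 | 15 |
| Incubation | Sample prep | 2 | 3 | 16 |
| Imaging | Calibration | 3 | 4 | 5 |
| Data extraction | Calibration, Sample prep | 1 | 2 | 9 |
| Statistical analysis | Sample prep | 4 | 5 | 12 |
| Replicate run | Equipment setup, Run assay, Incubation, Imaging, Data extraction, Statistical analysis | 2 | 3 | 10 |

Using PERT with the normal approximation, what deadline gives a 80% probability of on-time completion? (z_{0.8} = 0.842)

28.9 days

te_Equipment setup = (9 + 4·10 + 11)/6 = 60/6 = 10; σ²_Equipment setup = ((11−9)/6)² = 0.111
te_Calibration = (8 + 4·12 + 16)/6 = 72/6 = 12; σ²_Calibration = ((16−8)/6)² = 1.778
te_Sample prep = (1 + 4·5 + 9)/6 = 30/6 = 5; σ²_Sample prep = ((9−1)/6)² = 1.778
te_Run assay = (7 + 4·11 + 15)/6 = 66/6 = 11; σ²_Run assay = ((15−7)/6)² = 1.778
te_Incubation = (2 + 4·3 + 16)/6 = 30/6 = 5; σ²_Incubation = ((16−2)/6)² = 5.444
te_Imaging = (3 + 4·4 + 5)/6 = 24/6 = 4; σ²_Imaging = ((5−3)/6)² = 0.111
te_Data extraction = (1 + 4·2 + 9)/6 = 18/6 = 3; σ²_Data extraction = ((9−1)/6)² = 1.778
te_Statistical analysis = (4 + 4·5 + 12)/6 = 36/6 = 6; σ²_Statistical analysis = ((12−4)/6)² = 1.778
te_Replicate run = (2 + 4·3 + 10)/6 = 24/6 = 4; σ²_Replicate run = ((10−2)/6)² = 1.778

Forward pass:
ES_Equipment setup = 0; EF_Equipment setup = 10
ES_Calibration = 0; EF_Calibration = 12
ES_Sample prep = 0; EF_Sample prep = 5
ES_Run assay = max(EF_Calibration=12, EF_Sample prep=5) = 12; EF_Run assay = 12+11 = 23
ES_Incubation = 5; EF_Incubation = 5+5 = 10
ES_Imaging = 12; EF_Imaging = 12+4 = 16
ES_Data extraction = max(EF_Calibration=12, EF_Sample prep=5) = 12; EF_Data extraction = 12+3 = 15
ES_Statistical analysis = 5; EF_Statistical analysis = 5+6 = 11
ES_Replicate run = max(EF_Equipment setup=10, EF_Run assay=23, EF_Incubation=10, EF_Imaging=16, EF_Data extraction=15, EF_Statistical analysis=11) = 23; EF_Replicate run = 23+4 = 27
Expected project duration μ = 27 days. Critical path: Calibration → Run assay → Replicate run.

Variance along critical path = 1.778 + 1.778 + 1.778 = 5.333; σ = 2.309 days.
D = μ + z·σ = 27 + 0.842·2.309 = 28.9 days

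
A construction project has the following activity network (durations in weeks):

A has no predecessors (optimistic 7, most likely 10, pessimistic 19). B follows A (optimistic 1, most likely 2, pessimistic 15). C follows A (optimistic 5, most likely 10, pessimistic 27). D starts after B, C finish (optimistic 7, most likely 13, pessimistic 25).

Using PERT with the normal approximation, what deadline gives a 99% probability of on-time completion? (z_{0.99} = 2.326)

49.0 weeks

te_A = (7 + 4·10 + 19)/6 = 66/6 = 11; σ²_A = ((19−7)/6)² = 4.000
te_B = (1 + 4·2 + 15)/6 = 24/6 = 4; σ²_B = ((15−1)/6)² = 5.444
te_C = (5 + 4·10 + 27)/6 = 72/6 = 12; σ²_C = ((27−5)/6)² = 13.444
te_D = (7 + 4·13 + 25)/6 = 84/6 = 14; σ²_D = ((25−7)/6)² = 9.000

Forward pass:
ES_A = 0; EF_A = 11
ES_B = 11; EF_B = 11+4 = 15
ES_C = 11; EF_C = 11+12 = 23
ES_D = max(EF_B=15, EF_C=23) = 23; EF_D = 23+14 = 37
Expected project duration μ = 37 weeks. Critical path: A → C → D.

Variance along critical path = 4.000 + 13.444 + 9.000 = 26.444; σ = 5.142 weeks.
D = μ + z·σ = 37 + 2.326·5.142 = 49.0 weeks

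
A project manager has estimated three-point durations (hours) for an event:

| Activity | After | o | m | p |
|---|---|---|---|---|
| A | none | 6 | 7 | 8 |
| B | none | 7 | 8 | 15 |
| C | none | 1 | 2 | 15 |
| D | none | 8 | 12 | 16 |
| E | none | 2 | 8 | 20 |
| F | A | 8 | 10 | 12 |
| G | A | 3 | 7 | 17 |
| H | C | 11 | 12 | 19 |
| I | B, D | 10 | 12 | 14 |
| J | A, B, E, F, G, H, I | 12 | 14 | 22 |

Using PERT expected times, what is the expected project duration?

te_A = (6 + 4·7 + 8)/6 = 42/6 = 7
te_B = (7 + 4·8 + 15)/6 = 54/6 = 9
te_C = (1 + 4·2 + 15)/6 = 24/6 = 4
te_D = (8 + 4·12 + 16)/6 = 72/6 = 12
te_E = (2 + 4·8 + 20)/6 = 54/6 = 9
te_F = (8 + 4·10 + 12)/6 = 60/6 = 10
te_G = (3 + 4·7 + 17)/6 = 48/6 = 8
te_H = (11 + 4·12 + 19)/6 = 78/6 = 13
te_I = (10 + 4·12 + 14)/6 = 72/6 = 12
te_J = (12 + 4·14 + 22)/6 = 90/6 = 15

Forward pass:
ES_A = 0; EF_A = 7
ES_B = 0; EF_B = 9
ES_C = 0; EF_C = 4
ES_D = 0; EF_D = 12
ES_E = 0; EF_E = 9
ES_F = 7; EF_F = 7+10 = 17
ES_G = 7; EF_G = 7+8 = 15
ES_H = 4; EF_H = 4+13 = 17
ES_I = max(EF_B=9, EF_D=12) = 12; EF_I = 12+12 = 24
ES_J = max(EF_A=7, EF_B=9, EF_E=9, EF_F=17, EF_G=15, EF_H=17, EF_I=24) = 24; EF_J = 24+15 = 39
Expected project duration μ = 39 hours. Critical path: D → I → J.

39 hours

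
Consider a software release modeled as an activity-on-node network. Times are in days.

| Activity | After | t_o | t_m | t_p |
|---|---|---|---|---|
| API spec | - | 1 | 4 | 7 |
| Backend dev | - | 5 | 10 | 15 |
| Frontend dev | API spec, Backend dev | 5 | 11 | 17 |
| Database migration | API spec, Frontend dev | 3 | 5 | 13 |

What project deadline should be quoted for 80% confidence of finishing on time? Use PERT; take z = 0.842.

te_API spec = (1 + 4·4 + 7)/6 = 24/6 = 4; σ²_API spec = ((7−1)/6)² = 1.000
te_Backend dev = (5 + 4·10 + 15)/6 = 60/6 = 10; σ²_Backend dev = ((15−5)/6)² = 2.778
te_Frontend dev = (5 + 4·11 + 17)/6 = 66/6 = 11; σ²_Frontend dev = ((17−5)/6)² = 4.000
te_Database migration = (3 + 4·5 + 13)/6 = 36/6 = 6; σ²_Database migration = ((13−3)/6)² = 2.778

Forward pass:
ES_API spec = 0; EF_API spec = 4
ES_Backend dev = 0; EF_Backend dev = 10
ES_Frontend dev = max(EF_API spec=4, EF_Backend dev=10) = 10; EF_Frontend dev = 10+11 = 21
ES_Database migration = max(EF_API spec=4, EF_Frontend dev=21) = 21; EF_Database migration = 21+6 = 27
Expected project duration μ = 27 days. Critical path: Backend dev → Frontend dev → Database migration.

Variance along critical path = 2.778 + 4.000 + 2.778 = 9.556; σ = 3.091 days.
D = μ + z·σ = 27 + 0.842·3.091 = 29.6 days

29.6 days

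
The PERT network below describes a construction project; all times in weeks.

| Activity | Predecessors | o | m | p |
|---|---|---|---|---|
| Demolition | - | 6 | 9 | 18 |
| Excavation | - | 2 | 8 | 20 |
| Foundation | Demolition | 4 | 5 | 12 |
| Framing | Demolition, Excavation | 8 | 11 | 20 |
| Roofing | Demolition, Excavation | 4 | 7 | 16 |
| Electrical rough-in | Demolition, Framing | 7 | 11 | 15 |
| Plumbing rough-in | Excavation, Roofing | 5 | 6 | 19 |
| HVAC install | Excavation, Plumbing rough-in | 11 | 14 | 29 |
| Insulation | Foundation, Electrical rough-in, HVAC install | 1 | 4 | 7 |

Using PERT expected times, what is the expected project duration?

te_Demolition = (6 + 4·9 + 18)/6 = 60/6 = 10
te_Excavation = (2 + 4·8 + 20)/6 = 54/6 = 9
te_Foundation = (4 + 4·5 + 12)/6 = 36/6 = 6
te_Framing = (8 + 4·11 + 20)/6 = 72/6 = 12
te_Roofing = (4 + 4·7 + 16)/6 = 48/6 = 8
te_Electrical rough-in = (7 + 4·11 + 15)/6 = 66/6 = 11
te_Plumbing rough-in = (5 + 4·6 + 19)/6 = 48/6 = 8
te_HVAC install = (11 + 4·14 + 29)/6 = 96/6 = 16
te_Insulation = (1 + 4·4 + 7)/6 = 24/6 = 4

Forward pass:
ES_Demolition = 0; EF_Demolition = 10
ES_Excavation = 0; EF_Excavation = 9
ES_Foundation = 10; EF_Foundation = 10+6 = 16
ES_Framing = max(EF_Demolition=10, EF_Excavation=9) = 10; EF_Framing = 10+12 = 22
ES_Roofing = max(EF_Demolition=10, EF_Excavation=9) = 10; EF_Roofing = 10+8 = 18
ES_Electrical rough-in = max(EF_Demolition=10, EF_Framing=22) = 22; EF_Electrical rough-in = 22+11 = 33
ES_Plumbing rough-in = max(EF_Excavation=9, EF_Roofing=18) = 18; EF_Plumbing rough-in = 18+8 = 26
ES_HVAC install = max(EF_Excavation=9, EF_Plumbing rough-in=26) = 26; EF_HVAC install = 26+16 = 42
ES_Insulation = max(EF_Foundation=16, EF_Electrical rough-in=33, EF_HVAC install=42) = 42; EF_Insulation = 42+4 = 46
Expected project duration μ = 46 weeks. Critical path: Demolition → Roofing → Plumbing rough-in → HVAC install → Insulation.

46 weeks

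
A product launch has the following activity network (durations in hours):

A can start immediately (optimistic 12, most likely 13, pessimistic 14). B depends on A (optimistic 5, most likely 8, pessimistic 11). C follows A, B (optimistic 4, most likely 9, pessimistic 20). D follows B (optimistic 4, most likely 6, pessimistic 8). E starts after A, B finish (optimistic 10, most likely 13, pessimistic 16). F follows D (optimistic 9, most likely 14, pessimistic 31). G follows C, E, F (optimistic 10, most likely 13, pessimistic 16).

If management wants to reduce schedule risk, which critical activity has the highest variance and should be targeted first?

te_A = (12 + 4·13 + 14)/6 = 78/6 = 13; σ²_A = ((14−12)/6)² = 0.111
te_B = (5 + 4·8 + 11)/6 = 48/6 = 8; σ²_B = ((11−5)/6)² = 1.000
te_C = (4 + 4·9 + 20)/6 = 60/6 = 10; σ²_C = ((20−4)/6)² = 7.111
te_D = (4 + 4·6 + 8)/6 = 36/6 = 6; σ²_D = ((8−4)/6)² = 0.444
te_E = (10 + 4·13 + 16)/6 = 78/6 = 13; σ²_E = ((16−10)/6)² = 1.000
te_F = (9 + 4·14 + 31)/6 = 96/6 = 16; σ²_F = ((31−9)/6)² = 13.444
te_G = (10 + 4·13 + 16)/6 = 78/6 = 13; σ²_G = ((16−10)/6)² = 1.000

Forward pass:
ES_A = 0; EF_A = 13
ES_B = 13; EF_B = 13+8 = 21
ES_C = max(EF_A=13, EF_B=21) = 21; EF_C = 21+10 = 31
ES_D = 21; EF_D = 21+6 = 27
ES_E = max(EF_A=13, EF_B=21) = 21; EF_E = 21+13 = 34
ES_F = 27; EF_F = 27+16 = 43
ES_G = max(EF_C=31, EF_E=34, EF_F=43) = 43; EF_G = 43+13 = 56
Expected project duration μ = 56 hours. Critical path: A → B → D → F → G.

Variances on critical path: σ²_A=0.111, σ²_B=1.000, σ²_D=0.444, σ²_F=13.444, σ²_G=1.000.
Largest is σ²_F = 13.444.

F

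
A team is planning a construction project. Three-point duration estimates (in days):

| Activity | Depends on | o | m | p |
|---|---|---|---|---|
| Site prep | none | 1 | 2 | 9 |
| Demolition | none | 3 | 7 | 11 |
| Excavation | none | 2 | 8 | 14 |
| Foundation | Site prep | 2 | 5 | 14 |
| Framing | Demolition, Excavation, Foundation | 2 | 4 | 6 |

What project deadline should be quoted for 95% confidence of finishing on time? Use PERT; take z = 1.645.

17.1 days

te_Site prep = (1 + 4·2 + 9)/6 = 18/6 = 3; σ²_Site prep = ((9−1)/6)² = 1.778
te_Demolition = (3 + 4·7 + 11)/6 = 42/6 = 7; σ²_Demolition = ((11−3)/6)² = 1.778
te_Excavation = (2 + 4·8 + 14)/6 = 48/6 = 8; σ²_Excavation = ((14−2)/6)² = 4.000
te_Foundation = (2 + 4·5 + 14)/6 = 36/6 = 6; σ²_Foundation = ((14−2)/6)² = 4.000
te_Framing = (2 + 4·4 + 6)/6 = 24/6 = 4; σ²_Framing = ((6−2)/6)² = 0.444

Forward pass:
ES_Site prep = 0; EF_Site prep = 3
ES_Demolition = 0; EF_Demolition = 7
ES_Excavation = 0; EF_Excavation = 8
ES_Foundation = 3; EF_Foundation = 3+6 = 9
ES_Framing = max(EF_Demolition=7, EF_Excavation=8, EF_Foundation=9) = 9; EF_Framing = 9+4 = 13
Expected project duration μ = 13 days. Critical path: Site prep → Foundation → Framing.

Variance along critical path = 1.778 + 4.000 + 0.444 = 6.222; σ = 2.494 days.
D = μ + z·σ = 13 + 1.645·2.494 = 17.1 days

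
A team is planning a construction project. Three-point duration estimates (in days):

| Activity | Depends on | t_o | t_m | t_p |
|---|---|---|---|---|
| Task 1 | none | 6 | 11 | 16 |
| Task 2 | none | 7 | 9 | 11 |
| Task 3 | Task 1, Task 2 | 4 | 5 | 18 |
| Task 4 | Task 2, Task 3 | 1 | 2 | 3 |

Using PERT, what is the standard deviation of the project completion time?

2.89 days

te_Task 1 = (6 + 4·11 + 16)/6 = 66/6 = 11; σ²_Task 1 = ((16−6)/6)² = 2.778
te_Task 2 = (7 + 4·9 + 11)/6 = 54/6 = 9; σ²_Task 2 = ((11−7)/6)² = 0.444
te_Task 3 = (4 + 4·5 + 18)/6 = 42/6 = 7; σ²_Task 3 = ((18−4)/6)² = 5.444
te_Task 4 = (1 + 4·2 + 3)/6 = 12/6 = 2; σ²_Task 4 = ((3−1)/6)² = 0.111

Forward pass:
ES_Task 1 = 0; EF_Task 1 = 11
ES_Task 2 = 0; EF_Task 2 = 9
ES_Task 3 = max(EF_Task 1=11, EF_Task 2=9) = 11; EF_Task 3 = 11+7 = 18
ES_Task 4 = max(EF_Task 2=9, EF_Task 3=18) = 18; EF_Task 4 = 18+2 = 20
Expected project duration μ = 20 days. Critical path: Task 1 → Task 3 → Task 4.

Variance along critical path = 2.778 + 5.444 + 0.111 = 8.333
σ = √8.333 = 2.887 days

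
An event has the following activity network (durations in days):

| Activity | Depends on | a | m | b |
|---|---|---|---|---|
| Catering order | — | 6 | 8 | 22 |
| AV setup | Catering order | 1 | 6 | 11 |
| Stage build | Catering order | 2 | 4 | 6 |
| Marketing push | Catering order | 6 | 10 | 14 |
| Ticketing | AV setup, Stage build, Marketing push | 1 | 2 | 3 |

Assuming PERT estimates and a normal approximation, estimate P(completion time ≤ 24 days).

0.748

te_Catering order = (6 + 4·8 + 22)/6 = 60/6 = 10; σ²_Catering order = ((22−6)/6)² = 7.111
te_AV setup = (1 + 4·6 + 11)/6 = 36/6 = 6; σ²_AV setup = ((11−1)/6)² = 2.778
te_Stage build = (2 + 4·4 + 6)/6 = 24/6 = 4; σ²_Stage build = ((6−2)/6)² = 0.444
te_Marketing push = (6 + 4·10 + 14)/6 = 60/6 = 10; σ²_Marketing push = ((14−6)/6)² = 1.778
te_Ticketing = (1 + 4·2 + 3)/6 = 12/6 = 2; σ²_Ticketing = ((3−1)/6)² = 0.111

Forward pass:
ES_Catering order = 0; EF_Catering order = 10
ES_AV setup = 10; EF_AV setup = 10+6 = 16
ES_Stage build = 10; EF_Stage build = 10+4 = 14
ES_Marketing push = 10; EF_Marketing push = 10+10 = 20
ES_Ticketing = max(EF_AV setup=16, EF_Stage build=14, EF_Marketing push=20) = 20; EF_Ticketing = 20+2 = 22
Expected project duration μ = 22 days. Critical path: Catering order → Marketing push → Ticketing.

Variance along critical path = 7.111 + 1.778 + 0.111 = 9.000; σ = √9.000 = 3.000 days.
Z = (24 − 22) / 3.000 = 0.667
P(T ≤ 24) = Φ(0.667) ≈ 0.748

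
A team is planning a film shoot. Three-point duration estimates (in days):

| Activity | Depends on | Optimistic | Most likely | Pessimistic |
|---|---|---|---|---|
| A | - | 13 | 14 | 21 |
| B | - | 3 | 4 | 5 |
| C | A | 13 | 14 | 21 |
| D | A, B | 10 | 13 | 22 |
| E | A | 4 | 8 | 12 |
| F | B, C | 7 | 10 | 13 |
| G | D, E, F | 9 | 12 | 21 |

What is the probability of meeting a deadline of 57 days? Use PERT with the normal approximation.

0.914

te_A = (13 + 4·14 + 21)/6 = 90/6 = 15; σ²_A = ((21−13)/6)² = 1.778
te_B = (3 + 4·4 + 5)/6 = 24/6 = 4; σ²_B = ((5−3)/6)² = 0.111
te_C = (13 + 4·14 + 21)/6 = 90/6 = 15; σ²_C = ((21−13)/6)² = 1.778
te_D = (10 + 4·13 + 22)/6 = 84/6 = 14; σ²_D = ((22−10)/6)² = 4.000
te_E = (4 + 4·8 + 12)/6 = 48/6 = 8; σ²_E = ((12−4)/6)² = 1.778
te_F = (7 + 4·10 + 13)/6 = 60/6 = 10; σ²_F = ((13−7)/6)² = 1.000
te_G = (9 + 4·12 + 21)/6 = 78/6 = 13; σ²_G = ((21−9)/6)² = 4.000

Forward pass:
ES_A = 0; EF_A = 15
ES_B = 0; EF_B = 4
ES_C = 15; EF_C = 15+15 = 30
ES_D = max(EF_A=15, EF_B=4) = 15; EF_D = 15+14 = 29
ES_E = 15; EF_E = 15+8 = 23
ES_F = max(EF_B=4, EF_C=30) = 30; EF_F = 30+10 = 40
ES_G = max(EF_D=29, EF_E=23, EF_F=40) = 40; EF_G = 40+13 = 53
Expected project duration μ = 53 days. Critical path: A → C → F → G.

Variance along critical path = 1.778 + 1.778 + 1.000 + 4.000 = 8.556; σ = √8.556 = 2.925 days.
Z = (57 − 53) / 2.925 = 1.368
P(T ≤ 57) = Φ(1.368) ≈ 0.914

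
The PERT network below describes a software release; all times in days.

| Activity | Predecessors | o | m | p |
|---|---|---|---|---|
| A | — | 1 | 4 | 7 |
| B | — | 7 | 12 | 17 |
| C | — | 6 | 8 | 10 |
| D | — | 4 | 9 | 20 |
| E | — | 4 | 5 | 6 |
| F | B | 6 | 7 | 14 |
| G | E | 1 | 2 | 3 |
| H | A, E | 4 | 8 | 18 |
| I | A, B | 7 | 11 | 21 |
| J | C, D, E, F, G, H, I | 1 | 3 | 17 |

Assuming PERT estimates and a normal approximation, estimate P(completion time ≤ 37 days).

0.979

te_A = (1 + 4·4 + 7)/6 = 24/6 = 4; σ²_A = ((7−1)/6)² = 1.000
te_B = (7 + 4·12 + 17)/6 = 72/6 = 12; σ²_B = ((17−7)/6)² = 2.778
te_C = (6 + 4·8 + 10)/6 = 48/6 = 8; σ²_C = ((10−6)/6)² = 0.444
te_D = (4 + 4·9 + 20)/6 = 60/6 = 10; σ²_D = ((20−4)/6)² = 7.111
te_E = (4 + 4·5 + 6)/6 = 30/6 = 5; σ²_E = ((6−4)/6)² = 0.111
te_F = (6 + 4·7 + 14)/6 = 48/6 = 8; σ²_F = ((14−6)/6)² = 1.778
te_G = (1 + 4·2 + 3)/6 = 12/6 = 2; σ²_G = ((3−1)/6)² = 0.111
te_H = (4 + 4·8 + 18)/6 = 54/6 = 9; σ²_H = ((18−4)/6)² = 5.444
te_I = (7 + 4·11 + 21)/6 = 72/6 = 12; σ²_I = ((21−7)/6)² = 5.444
te_J = (1 + 4·3 + 17)/6 = 30/6 = 5; σ²_J = ((17−1)/6)² = 7.111

Forward pass:
ES_A = 0; EF_A = 4
ES_B = 0; EF_B = 12
ES_C = 0; EF_C = 8
ES_D = 0; EF_D = 10
ES_E = 0; EF_E = 5
ES_F = 12; EF_F = 12+8 = 20
ES_G = 5; EF_G = 5+2 = 7
ES_H = max(EF_A=4, EF_E=5) = 5; EF_H = 5+9 = 14
ES_I = max(EF_A=4, EF_B=12) = 12; EF_I = 12+12 = 24
ES_J = max(EF_C=8, EF_D=10, EF_E=5, EF_F=20, EF_G=7, EF_H=14, EF_I=24) = 24; EF_J = 24+5 = 29
Expected project duration μ = 29 days. Critical path: B → I → J.

Variance along critical path = 2.778 + 5.444 + 7.111 = 15.333; σ = √15.333 = 3.916 days.
Z = (37 − 29) / 3.916 = 2.043
P(T ≤ 37) = Φ(2.043) ≈ 0.979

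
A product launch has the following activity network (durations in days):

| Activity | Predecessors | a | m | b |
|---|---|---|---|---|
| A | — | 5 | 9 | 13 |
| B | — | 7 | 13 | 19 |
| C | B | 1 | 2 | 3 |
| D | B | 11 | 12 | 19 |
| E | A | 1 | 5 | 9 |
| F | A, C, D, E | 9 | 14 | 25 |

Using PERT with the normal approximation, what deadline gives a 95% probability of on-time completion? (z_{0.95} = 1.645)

46.9 days

te_A = (5 + 4·9 + 13)/6 = 54/6 = 9; σ²_A = ((13−5)/6)² = 1.778
te_B = (7 + 4·13 + 19)/6 = 78/6 = 13; σ²_B = ((19−7)/6)² = 4.000
te_C = (1 + 4·2 + 3)/6 = 12/6 = 2; σ²_C = ((3−1)/6)² = 0.111
te_D = (11 + 4·12 + 19)/6 = 78/6 = 13; σ²_D = ((19−11)/6)² = 1.778
te_E = (1 + 4·5 + 9)/6 = 30/6 = 5; σ²_E = ((9−1)/6)² = 1.778
te_F = (9 + 4·14 + 25)/6 = 90/6 = 15; σ²_F = ((25−9)/6)² = 7.111

Forward pass:
ES_A = 0; EF_A = 9
ES_B = 0; EF_B = 13
ES_C = 13; EF_C = 13+2 = 15
ES_D = 13; EF_D = 13+13 = 26
ES_E = 9; EF_E = 9+5 = 14
ES_F = max(EF_A=9, EF_C=15, EF_D=26, EF_E=14) = 26; EF_F = 26+15 = 41
Expected project duration μ = 41 days. Critical path: B → D → F.

Variance along critical path = 4.000 + 1.778 + 7.111 = 12.889; σ = 3.590 days.
D = μ + z·σ = 41 + 1.645·3.590 = 46.9 days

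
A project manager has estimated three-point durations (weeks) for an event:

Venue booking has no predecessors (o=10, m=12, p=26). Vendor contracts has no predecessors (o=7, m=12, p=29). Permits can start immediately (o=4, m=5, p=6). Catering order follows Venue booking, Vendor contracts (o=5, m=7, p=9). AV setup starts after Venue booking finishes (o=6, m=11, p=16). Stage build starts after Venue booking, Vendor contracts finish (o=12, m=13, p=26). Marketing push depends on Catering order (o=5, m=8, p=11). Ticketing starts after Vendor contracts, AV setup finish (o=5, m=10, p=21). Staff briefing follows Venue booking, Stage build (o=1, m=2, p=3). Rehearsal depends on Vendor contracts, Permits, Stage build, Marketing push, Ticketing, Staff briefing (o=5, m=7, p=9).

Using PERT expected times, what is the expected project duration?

te_Venue booking = (10 + 4·12 + 26)/6 = 84/6 = 14
te_Vendor contracts = (7 + 4·12 + 29)/6 = 84/6 = 14
te_Permits = (4 + 4·5 + 6)/6 = 30/6 = 5
te_Catering order = (5 + 4·7 + 9)/6 = 42/6 = 7
te_AV setup = (6 + 4·11 + 16)/6 = 66/6 = 11
te_Stage build = (12 + 4·13 + 26)/6 = 90/6 = 15
te_Marketing push = (5 + 4·8 + 11)/6 = 48/6 = 8
te_Ticketing = (5 + 4·10 + 21)/6 = 66/6 = 11
te_Staff briefing = (1 + 4·2 + 3)/6 = 12/6 = 2
te_Rehearsal = (5 + 4·7 + 9)/6 = 42/6 = 7

Forward pass:
ES_Venue booking = 0; EF_Venue booking = 14
ES_Vendor contracts = 0; EF_Vendor contracts = 14
ES_Permits = 0; EF_Permits = 5
ES_Catering order = max(EF_Venue booking=14, EF_Vendor contracts=14) = 14; EF_Catering order = 14+7 = 21
ES_AV setup = 14; EF_AV setup = 14+11 = 25
ES_Stage build = max(EF_Venue booking=14, EF_Vendor contracts=14) = 14; EF_Stage build = 14+15 = 29
ES_Marketing push = 21; EF_Marketing push = 21+8 = 29
ES_Ticketing = max(EF_Vendor contracts=14, EF_AV setup=25) = 25; EF_Ticketing = 25+11 = 36
ES_Staff briefing = max(EF_Venue booking=14, EF_Stage build=29) = 29; EF_Staff briefing = 29+2 = 31
ES_Rehearsal = max(EF_Vendor contracts=14, EF_Permits=5, EF_Stage build=29, EF_Marketing push=29, EF_Ticketing=36, EF_Staff briefing=31) = 36; EF_Rehearsal = 36+7 = 43
Expected project duration μ = 43 weeks. Critical path: Venue booking → AV setup → Ticketing → Rehearsal.

43 weeks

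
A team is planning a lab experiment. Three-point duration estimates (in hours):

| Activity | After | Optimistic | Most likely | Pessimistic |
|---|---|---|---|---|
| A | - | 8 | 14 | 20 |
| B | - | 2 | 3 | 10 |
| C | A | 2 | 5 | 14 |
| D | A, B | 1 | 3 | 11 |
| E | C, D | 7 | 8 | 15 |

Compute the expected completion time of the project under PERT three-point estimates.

te_A = (8 + 4·14 + 20)/6 = 84/6 = 14
te_B = (2 + 4·3 + 10)/6 = 24/6 = 4
te_C = (2 + 4·5 + 14)/6 = 36/6 = 6
te_D = (1 + 4·3 + 11)/6 = 24/6 = 4
te_E = (7 + 4·8 + 15)/6 = 54/6 = 9

Forward pass:
ES_A = 0; EF_A = 14
ES_B = 0; EF_B = 4
ES_C = 14; EF_C = 14+6 = 20
ES_D = max(EF_A=14, EF_B=4) = 14; EF_D = 14+4 = 18
ES_E = max(EF_C=20, EF_D=18) = 20; EF_E = 20+9 = 29
Expected project duration μ = 29 hours. Critical path: A → C → E.

29 hours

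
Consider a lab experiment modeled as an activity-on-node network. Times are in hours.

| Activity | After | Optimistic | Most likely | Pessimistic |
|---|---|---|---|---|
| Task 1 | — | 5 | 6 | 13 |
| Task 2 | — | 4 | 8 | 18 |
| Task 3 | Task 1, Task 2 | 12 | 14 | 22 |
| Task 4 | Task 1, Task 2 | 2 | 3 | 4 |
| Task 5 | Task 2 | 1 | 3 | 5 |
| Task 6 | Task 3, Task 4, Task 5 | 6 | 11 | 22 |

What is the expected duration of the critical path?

te_Task 1 = (5 + 4·6 + 13)/6 = 42/6 = 7
te_Task 2 = (4 + 4·8 + 18)/6 = 54/6 = 9
te_Task 3 = (12 + 4·14 + 22)/6 = 90/6 = 15
te_Task 4 = (2 + 4·3 + 4)/6 = 18/6 = 3
te_Task 5 = (1 + 4·3 + 5)/6 = 18/6 = 3
te_Task 6 = (6 + 4·11 + 22)/6 = 72/6 = 12

Forward pass:
ES_Task 1 = 0; EF_Task 1 = 7
ES_Task 2 = 0; EF_Task 2 = 9
ES_Task 3 = max(EF_Task 1=7, EF_Task 2=9) = 9; EF_Task 3 = 9+15 = 24
ES_Task 4 = max(EF_Task 1=7, EF_Task 2=9) = 9; EF_Task 4 = 9+3 = 12
ES_Task 5 = 9; EF_Task 5 = 9+3 = 12
ES_Task 6 = max(EF_Task 3=24, EF_Task 4=12, EF_Task 5=12) = 24; EF_Task 6 = 24+12 = 36
Expected project duration μ = 36 hours. Critical path: Task 2 → Task 3 → Task 6.

36 hours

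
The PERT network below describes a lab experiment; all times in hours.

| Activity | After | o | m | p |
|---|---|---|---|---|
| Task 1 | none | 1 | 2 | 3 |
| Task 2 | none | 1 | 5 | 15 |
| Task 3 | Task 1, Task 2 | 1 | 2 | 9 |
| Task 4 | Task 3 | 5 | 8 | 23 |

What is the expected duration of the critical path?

te_Task 1 = (1 + 4·2 + 3)/6 = 12/6 = 2
te_Task 2 = (1 + 4·5 + 15)/6 = 36/6 = 6
te_Task 3 = (1 + 4·2 + 9)/6 = 18/6 = 3
te_Task 4 = (5 + 4·8 + 23)/6 = 60/6 = 10

Forward pass:
ES_Task 1 = 0; EF_Task 1 = 2
ES_Task 2 = 0; EF_Task 2 = 6
ES_Task 3 = max(EF_Task 1=2, EF_Task 2=6) = 6; EF_Task 3 = 6+3 = 9
ES_Task 4 = 9; EF_Task 4 = 9+10 = 19
Expected project duration μ = 19 hours. Critical path: Task 2 → Task 3 → Task 4.

19 hours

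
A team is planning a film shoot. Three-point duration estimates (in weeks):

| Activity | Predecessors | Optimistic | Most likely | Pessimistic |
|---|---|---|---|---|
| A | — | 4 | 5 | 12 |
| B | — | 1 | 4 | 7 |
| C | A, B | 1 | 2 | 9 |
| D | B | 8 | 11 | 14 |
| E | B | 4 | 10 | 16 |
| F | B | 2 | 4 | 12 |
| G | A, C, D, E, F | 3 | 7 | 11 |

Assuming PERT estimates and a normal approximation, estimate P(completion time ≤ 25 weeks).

te_A = (4 + 4·5 + 12)/6 = 36/6 = 6; σ²_A = ((12−4)/6)² = 1.778
te_B = (1 + 4·4 + 7)/6 = 24/6 = 4; σ²_B = ((7−1)/6)² = 1.000
te_C = (1 + 4·2 + 9)/6 = 18/6 = 3; σ²_C = ((9−1)/6)² = 1.778
te_D = (8 + 4·11 + 14)/6 = 66/6 = 11; σ²_D = ((14−8)/6)² = 1.000
te_E = (4 + 4·10 + 16)/6 = 60/6 = 10; σ²_E = ((16−4)/6)² = 4.000
te_F = (2 + 4·4 + 12)/6 = 30/6 = 5; σ²_F = ((12−2)/6)² = 2.778
te_G = (3 + 4·7 + 11)/6 = 42/6 = 7; σ²_G = ((11−3)/6)² = 1.778

Forward pass:
ES_A = 0; EF_A = 6
ES_B = 0; EF_B = 4
ES_C = max(EF_A=6, EF_B=4) = 6; EF_C = 6+3 = 9
ES_D = 4; EF_D = 4+11 = 15
ES_E = 4; EF_E = 4+10 = 14
ES_F = 4; EF_F = 4+5 = 9
ES_G = max(EF_A=6, EF_C=9, EF_D=15, EF_E=14, EF_F=9) = 15; EF_G = 15+7 = 22
Expected project duration μ = 22 weeks. Critical path: B → D → G.

Variance along critical path = 1.000 + 1.000 + 1.778 = 3.778; σ = √3.778 = 1.944 weeks.
Z = (25 − 22) / 1.944 = 1.543
P(T ≤ 25) = Φ(1.543) ≈ 0.939

0.939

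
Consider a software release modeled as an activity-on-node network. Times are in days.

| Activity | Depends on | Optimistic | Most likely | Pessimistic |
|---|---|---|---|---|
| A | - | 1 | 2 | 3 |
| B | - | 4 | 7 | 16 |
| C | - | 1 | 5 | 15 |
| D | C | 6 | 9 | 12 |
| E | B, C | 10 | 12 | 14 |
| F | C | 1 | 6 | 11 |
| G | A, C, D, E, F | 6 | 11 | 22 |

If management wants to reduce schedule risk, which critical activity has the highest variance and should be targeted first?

G

te_A = (1 + 4·2 + 3)/6 = 12/6 = 2; σ²_A = ((3−1)/6)² = 0.111
te_B = (4 + 4·7 + 16)/6 = 48/6 = 8; σ²_B = ((16−4)/6)² = 4.000
te_C = (1 + 4·5 + 15)/6 = 36/6 = 6; σ²_C = ((15−1)/6)² = 5.444
te_D = (6 + 4·9 + 12)/6 = 54/6 = 9; σ²_D = ((12−6)/6)² = 1.000
te_E = (10 + 4·12 + 14)/6 = 72/6 = 12; σ²_E = ((14−10)/6)² = 0.444
te_F = (1 + 4·6 + 11)/6 = 36/6 = 6; σ²_F = ((11−1)/6)² = 2.778
te_G = (6 + 4·11 + 22)/6 = 72/6 = 12; σ²_G = ((22−6)/6)² = 7.111

Forward pass:
ES_A = 0; EF_A = 2
ES_B = 0; EF_B = 8
ES_C = 0; EF_C = 6
ES_D = 6; EF_D = 6+9 = 15
ES_E = max(EF_B=8, EF_C=6) = 8; EF_E = 8+12 = 20
ES_F = 6; EF_F = 6+6 = 12
ES_G = max(EF_A=2, EF_C=6, EF_D=15, EF_E=20, EF_F=12) = 20; EF_G = 20+12 = 32
Expected project duration μ = 32 days. Critical path: B → E → G.

Variances on critical path: σ²_B=4.000, σ²_E=0.444, σ²_G=7.111.
Largest is σ²_G = 7.111.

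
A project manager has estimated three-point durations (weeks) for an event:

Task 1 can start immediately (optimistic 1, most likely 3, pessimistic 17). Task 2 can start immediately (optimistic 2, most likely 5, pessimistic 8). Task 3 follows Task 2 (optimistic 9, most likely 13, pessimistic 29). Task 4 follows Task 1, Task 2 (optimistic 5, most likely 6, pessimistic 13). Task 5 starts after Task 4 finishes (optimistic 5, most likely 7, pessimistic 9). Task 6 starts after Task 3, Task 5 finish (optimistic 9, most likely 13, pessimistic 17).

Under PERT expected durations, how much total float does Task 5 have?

1 weeks

te_Task 1 = (1 + 4·3 + 17)/6 = 30/6 = 5
te_Task 2 = (2 + 4·5 + 8)/6 = 30/6 = 5
te_Task 3 = (9 + 4·13 + 29)/6 = 90/6 = 15
te_Task 4 = (5 + 4·6 + 13)/6 = 42/6 = 7
te_Task 5 = (5 + 4·7 + 9)/6 = 42/6 = 7
te_Task 6 = (9 + 4·13 + 17)/6 = 78/6 = 13

Forward pass:
ES_Task 1 = 0; EF_Task 1 = 5
ES_Task 2 = 0; EF_Task 2 = 5
ES_Task 3 = 5; EF_Task 3 = 5+15 = 20
ES_Task 4 = max(EF_Task 1=5, EF_Task 2=5) = 5; EF_Task 4 = 5+7 = 12
ES_Task 5 = 12; EF_Task 5 = 12+7 = 19
ES_Task 6 = max(EF_Task 3=20, EF_Task 5=19) = 20; EF_Task 6 = 20+13 = 33
Expected project duration μ = 33 weeks. Critical path: Task 2 → Task 3 → Task 6.

Backward pass:
LF_Task 6 = 33; LS_Task 6 = 33−13 = 20
LF_Task 5 = LS_Task 6 = 20; LS_Task 5 = 20−7 = 13
LF_Task 4 = LS_Task 5 = 13; LS_Task 4 = 13−7 = 6
LF_Task 3 = LS_Task 6 = 20; LS_Task 3 = 20−15 = 5
LF_Task 2 = min(LS_Task 3=5, LS_Task 4=6) = 5; LS_Task 2 = 5−5 = 0
LF_Task 1 = LS_Task 4 = 6; LS_Task 1 = 6−5 = 1
Slack_Task 5 = LS_Task 5 − ES_Task 5 = 13 − 12 = 1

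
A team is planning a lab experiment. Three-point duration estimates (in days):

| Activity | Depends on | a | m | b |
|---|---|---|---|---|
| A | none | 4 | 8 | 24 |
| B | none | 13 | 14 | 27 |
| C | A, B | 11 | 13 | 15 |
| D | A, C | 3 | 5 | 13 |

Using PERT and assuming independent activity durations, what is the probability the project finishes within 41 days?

te_A = (4 + 4·8 + 24)/6 = 60/6 = 10; σ²_A = ((24−4)/6)² = 11.111
te_B = (13 + 4·14 + 27)/6 = 96/6 = 16; σ²_B = ((27−13)/6)² = 5.444
te_C = (11 + 4·13 + 15)/6 = 78/6 = 13; σ²_C = ((15−11)/6)² = 0.444
te_D = (3 + 4·5 + 13)/6 = 36/6 = 6; σ²_D = ((13−3)/6)² = 2.778

Forward pass:
ES_A = 0; EF_A = 10
ES_B = 0; EF_B = 16
ES_C = max(EF_A=10, EF_B=16) = 16; EF_C = 16+13 = 29
ES_D = max(EF_A=10, EF_C=29) = 29; EF_D = 29+6 = 35
Expected project duration μ = 35 days. Critical path: B → C → D.

Variance along critical path = 5.444 + 0.444 + 2.778 = 8.667; σ = √8.667 = 2.944 days.
Z = (41 − 35) / 2.944 = 2.038
P(T ≤ 41) = Φ(2.038) ≈ 0.979

0.979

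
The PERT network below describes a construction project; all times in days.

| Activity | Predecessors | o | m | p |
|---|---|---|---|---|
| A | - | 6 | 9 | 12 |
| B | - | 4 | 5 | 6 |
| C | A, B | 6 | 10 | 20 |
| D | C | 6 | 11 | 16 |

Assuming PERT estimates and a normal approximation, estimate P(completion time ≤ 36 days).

te_A = (6 + 4·9 + 12)/6 = 54/6 = 9; σ²_A = ((12−6)/6)² = 1.000
te_B = (4 + 4·5 + 6)/6 = 30/6 = 5; σ²_B = ((6−4)/6)² = 0.111
te_C = (6 + 4·10 + 20)/6 = 66/6 = 11; σ²_C = ((20−6)/6)² = 5.444
te_D = (6 + 4·11 + 16)/6 = 66/6 = 11; σ²_D = ((16−6)/6)² = 2.778

Forward pass:
ES_A = 0; EF_A = 9
ES_B = 0; EF_B = 5
ES_C = max(EF_A=9, EF_B=5) = 9; EF_C = 9+11 = 20
ES_D = 20; EF_D = 20+11 = 31
Expected project duration μ = 31 days. Critical path: A → C → D.

Variance along critical path = 1.000 + 5.444 + 2.778 = 9.222; σ = √9.222 = 3.037 days.
Z = (36 − 31) / 3.037 = 1.646
P(T ≤ 36) = Φ(1.646) ≈ 0.950

0.950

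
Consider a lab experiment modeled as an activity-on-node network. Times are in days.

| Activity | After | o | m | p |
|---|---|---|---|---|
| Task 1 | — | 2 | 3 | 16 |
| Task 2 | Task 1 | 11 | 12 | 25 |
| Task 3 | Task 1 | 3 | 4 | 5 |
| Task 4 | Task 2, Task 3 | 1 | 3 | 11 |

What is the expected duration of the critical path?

te_Task 1 = (2 + 4·3 + 16)/6 = 30/6 = 5
te_Task 2 = (11 + 4·12 + 25)/6 = 84/6 = 14
te_Task 3 = (3 + 4·4 + 5)/6 = 24/6 = 4
te_Task 4 = (1 + 4·3 + 11)/6 = 24/6 = 4

Forward pass:
ES_Task 1 = 0; EF_Task 1 = 5
ES_Task 2 = 5; EF_Task 2 = 5+14 = 19
ES_Task 3 = 5; EF_Task 3 = 5+4 = 9
ES_Task 4 = max(EF_Task 2=19, EF_Task 3=9) = 19; EF_Task 4 = 19+4 = 23
Expected project duration μ = 23 days. Critical path: Task 1 → Task 2 → Task 4.

23 days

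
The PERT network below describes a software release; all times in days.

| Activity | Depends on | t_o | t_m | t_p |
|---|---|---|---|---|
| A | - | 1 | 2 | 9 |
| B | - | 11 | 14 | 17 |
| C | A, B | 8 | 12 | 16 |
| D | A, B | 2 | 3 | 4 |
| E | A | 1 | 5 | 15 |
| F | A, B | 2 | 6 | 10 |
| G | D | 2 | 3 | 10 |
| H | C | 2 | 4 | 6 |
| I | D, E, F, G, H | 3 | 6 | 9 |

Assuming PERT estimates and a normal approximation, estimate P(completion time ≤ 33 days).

te_A = (1 + 4·2 + 9)/6 = 18/6 = 3; σ²_A = ((9−1)/6)² = 1.778
te_B = (11 + 4·14 + 17)/6 = 84/6 = 14; σ²_B = ((17−11)/6)² = 1.000
te_C = (8 + 4·12 + 16)/6 = 72/6 = 12; σ²_C = ((16−8)/6)² = 1.778
te_D = (2 + 4·3 + 4)/6 = 18/6 = 3; σ²_D = ((4−2)/6)² = 0.111
te_E = (1 + 4·5 + 15)/6 = 36/6 = 6; σ²_E = ((15−1)/6)² = 5.444
te_F = (2 + 4·6 + 10)/6 = 36/6 = 6; σ²_F = ((10−2)/6)² = 1.778
te_G = (2 + 4·3 + 10)/6 = 24/6 = 4; σ²_G = ((10−2)/6)² = 1.778
te_H = (2 + 4·4 + 6)/6 = 24/6 = 4; σ²_H = ((6−2)/6)² = 0.444
te_I = (3 + 4·6 + 9)/6 = 36/6 = 6; σ²_I = ((9−3)/6)² = 1.000

Forward pass:
ES_A = 0; EF_A = 3
ES_B = 0; EF_B = 14
ES_C = max(EF_A=3, EF_B=14) = 14; EF_C = 14+12 = 26
ES_D = max(EF_A=3, EF_B=14) = 14; EF_D = 14+3 = 17
ES_E = 3; EF_E = 3+6 = 9
ES_F = max(EF_A=3, EF_B=14) = 14; EF_F = 14+6 = 20
ES_G = 17; EF_G = 17+4 = 21
ES_H = 26; EF_H = 26+4 = 30
ES_I = max(EF_D=17, EF_E=9, EF_F=20, EF_G=21, EF_H=30) = 30; EF_I = 30+6 = 36
Expected project duration μ = 36 days. Critical path: B → C → H → I.

Variance along critical path = 1.000 + 1.778 + 0.444 + 1.000 = 4.222; σ = √4.222 = 2.055 days.
Z = (33 − 36) / 2.055 = -1.460
P(T ≤ 33) = Φ(-1.460) ≈ 0.072

0.072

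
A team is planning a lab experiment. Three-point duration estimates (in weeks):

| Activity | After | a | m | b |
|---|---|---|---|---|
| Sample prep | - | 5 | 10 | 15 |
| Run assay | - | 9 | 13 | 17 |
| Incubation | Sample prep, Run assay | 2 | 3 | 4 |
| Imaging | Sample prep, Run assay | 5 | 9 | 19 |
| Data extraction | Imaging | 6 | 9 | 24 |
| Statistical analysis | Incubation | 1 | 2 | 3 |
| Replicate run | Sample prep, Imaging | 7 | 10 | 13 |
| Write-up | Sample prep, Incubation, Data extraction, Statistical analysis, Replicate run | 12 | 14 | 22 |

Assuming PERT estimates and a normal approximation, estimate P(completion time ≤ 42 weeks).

0.054

te_Sample prep = (5 + 4·10 + 15)/6 = 60/6 = 10; σ²_Sample prep = ((15−5)/6)² = 2.778
te_Run assay = (9 + 4·13 + 17)/6 = 78/6 = 13; σ²_Run assay = ((17−9)/6)² = 1.778
te_Incubation = (2 + 4·3 + 4)/6 = 18/6 = 3; σ²_Incubation = ((4−2)/6)² = 0.111
te_Imaging = (5 + 4·9 + 19)/6 = 60/6 = 10; σ²_Imaging = ((19−5)/6)² = 5.444
te_Data extraction = (6 + 4·9 + 24)/6 = 66/6 = 11; σ²_Data extraction = ((24−6)/6)² = 9.000
te_Statistical analysis = (1 + 4·2 + 3)/6 = 12/6 = 2; σ²_Statistical analysis = ((3−1)/6)² = 0.111
te_Replicate run = (7 + 4·10 + 13)/6 = 60/6 = 10; σ²_Replicate run = ((13−7)/6)² = 1.000
te_Write-up = (12 + 4·14 + 22)/6 = 90/6 = 15; σ²_Write-up = ((22−12)/6)² = 2.778

Forward pass:
ES_Sample prep = 0; EF_Sample prep = 10
ES_Run assay = 0; EF_Run assay = 13
ES_Incubation = max(EF_Sample prep=10, EF_Run assay=13) = 13; EF_Incubation = 13+3 = 16
ES_Imaging = max(EF_Sample prep=10, EF_Run assay=13) = 13; EF_Imaging = 13+10 = 23
ES_Data extraction = 23; EF_Data extraction = 23+11 = 34
ES_Statistical analysis = 16; EF_Statistical analysis = 16+2 = 18
ES_Replicate run = max(EF_Sample prep=10, EF_Imaging=23) = 23; EF_Replicate run = 23+10 = 33
ES_Write-up = max(EF_Sample prep=10, EF_Incubation=16, EF_Data extraction=34, EF_Statistical analysis=18, EF_Replicate run=33) = 34; EF_Write-up = 34+15 = 49
Expected project duration μ = 49 weeks. Critical path: Run assay → Imaging → Data extraction → Write-up.

Variance along critical path = 1.778 + 5.444 + 9.000 + 2.778 = 19.000; σ = √19.000 = 4.359 weeks.
Z = (42 − 49) / 4.359 = -1.606
P(T ≤ 42) = Φ(-1.606) ≈ 0.054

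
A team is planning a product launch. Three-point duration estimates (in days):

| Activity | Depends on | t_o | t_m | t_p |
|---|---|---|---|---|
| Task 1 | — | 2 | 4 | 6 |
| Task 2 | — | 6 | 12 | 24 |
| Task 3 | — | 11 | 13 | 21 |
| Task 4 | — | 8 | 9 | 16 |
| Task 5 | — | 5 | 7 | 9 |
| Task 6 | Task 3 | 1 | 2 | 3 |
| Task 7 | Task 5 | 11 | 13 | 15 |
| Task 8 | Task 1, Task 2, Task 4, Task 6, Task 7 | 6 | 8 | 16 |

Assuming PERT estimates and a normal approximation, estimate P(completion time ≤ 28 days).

te_Task 1 = (2 + 4·4 + 6)/6 = 24/6 = 4; σ²_Task 1 = ((6−2)/6)² = 0.444
te_Task 2 = (6 + 4·12 + 24)/6 = 78/6 = 13; σ²_Task 2 = ((24−6)/6)² = 9.000
te_Task 3 = (11 + 4·13 + 21)/6 = 84/6 = 14; σ²_Task 3 = ((21−11)/6)² = 2.778
te_Task 4 = (8 + 4·9 + 16)/6 = 60/6 = 10; σ²_Task 4 = ((16−8)/6)² = 1.778
te_Task 5 = (5 + 4·7 + 9)/6 = 42/6 = 7; σ²_Task 5 = ((9−5)/6)² = 0.444
te_Task 6 = (1 + 4·2 + 3)/6 = 12/6 = 2; σ²_Task 6 = ((3−1)/6)² = 0.111
te_Task 7 = (11 + 4·13 + 15)/6 = 78/6 = 13; σ²_Task 7 = ((15−11)/6)² = 0.444
te_Task 8 = (6 + 4·8 + 16)/6 = 54/6 = 9; σ²_Task 8 = ((16−6)/6)² = 2.778

Forward pass:
ES_Task 1 = 0; EF_Task 1 = 4
ES_Task 2 = 0; EF_Task 2 = 13
ES_Task 3 = 0; EF_Task 3 = 14
ES_Task 4 = 0; EF_Task 4 = 10
ES_Task 5 = 0; EF_Task 5 = 7
ES_Task 6 = 14; EF_Task 6 = 14+2 = 16
ES_Task 7 = 7; EF_Task 7 = 7+13 = 20
ES_Task 8 = max(EF_Task 1=4, EF_Task 2=13, EF_Task 4=10, EF_Task 6=16, EF_Task 7=20) = 20; EF_Task 8 = 20+9 = 29
Expected project duration μ = 29 days. Critical path: Task 5 → Task 7 → Task 8.

Variance along critical path = 0.444 + 0.444 + 2.778 = 3.667; σ = √3.667 = 1.915 days.
Z = (28 − 29) / 1.915 = -0.522
P(T ≤ 28) = Φ(-0.522) ≈ 0.301

0.301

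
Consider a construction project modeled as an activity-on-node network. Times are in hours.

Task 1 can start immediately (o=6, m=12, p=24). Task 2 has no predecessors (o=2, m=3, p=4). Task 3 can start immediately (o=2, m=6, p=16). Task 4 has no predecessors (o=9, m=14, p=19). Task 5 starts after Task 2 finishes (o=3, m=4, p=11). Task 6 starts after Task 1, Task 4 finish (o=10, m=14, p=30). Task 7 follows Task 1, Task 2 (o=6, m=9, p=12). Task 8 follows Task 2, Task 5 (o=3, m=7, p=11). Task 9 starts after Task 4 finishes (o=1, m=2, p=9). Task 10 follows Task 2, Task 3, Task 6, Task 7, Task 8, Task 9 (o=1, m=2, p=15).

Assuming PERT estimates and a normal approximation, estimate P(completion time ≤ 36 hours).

te_Task 1 = (6 + 4·12 + 24)/6 = 78/6 = 13; σ²_Task 1 = ((24−6)/6)² = 9.000
te_Task 2 = (2 + 4·3 + 4)/6 = 18/6 = 3; σ²_Task 2 = ((4−2)/6)² = 0.111
te_Task 3 = (2 + 4·6 + 16)/6 = 42/6 = 7; σ²_Task 3 = ((16−2)/6)² = 5.444
te_Task 4 = (9 + 4·14 + 19)/6 = 84/6 = 14; σ²_Task 4 = ((19−9)/6)² = 2.778
te_Task 5 = (3 + 4·4 + 11)/6 = 30/6 = 5; σ²_Task 5 = ((11−3)/6)² = 1.778
te_Task 6 = (10 + 4·14 + 30)/6 = 96/6 = 16; σ²_Task 6 = ((30−10)/6)² = 11.111
te_Task 7 = (6 + 4·9 + 12)/6 = 54/6 = 9; σ²_Task 7 = ((12−6)/6)² = 1.000
te_Task 8 = (3 + 4·7 + 11)/6 = 42/6 = 7; σ²_Task 8 = ((11−3)/6)² = 1.778
te_Task 9 = (1 + 4·2 + 9)/6 = 18/6 = 3; σ²_Task 9 = ((9−1)/6)² = 1.778
te_Task 10 = (1 + 4·2 + 15)/6 = 24/6 = 4; σ²_Task 10 = ((15−1)/6)² = 5.444

Forward pass:
ES_Task 1 = 0; EF_Task 1 = 13
ES_Task 2 = 0; EF_Task 2 = 3
ES_Task 3 = 0; EF_Task 3 = 7
ES_Task 4 = 0; EF_Task 4 = 14
ES_Task 5 = 3; EF_Task 5 = 3+5 = 8
ES_Task 6 = max(EF_Task 1=13, EF_Task 4=14) = 14; EF_Task 6 = 14+16 = 30
ES_Task 7 = max(EF_Task 1=13, EF_Task 2=3) = 13; EF_Task 7 = 13+9 = 22
ES_Task 8 = max(EF_Task 2=3, EF_Task 5=8) = 8; EF_Task 8 = 8+7 = 15
ES_Task 9 = 14; EF_Task 9 = 14+3 = 17
ES_Task 10 = max(EF_Task 2=3, EF_Task 3=7, EF_Task 6=30, EF_Task 7=22, EF_Task 8=15, EF_Task 9=17) = 30; EF_Task 10 = 30+4 = 34
Expected project duration μ = 34 hours. Critical path: Task 4 → Task 6 → Task 10.

Variance along critical path = 2.778 + 11.111 + 5.444 = 19.333; σ = √19.333 = 4.397 hours.
Z = (36 − 34) / 4.397 = 0.455
P(T ≤ 36) = Φ(0.455) ≈ 0.675

0.675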